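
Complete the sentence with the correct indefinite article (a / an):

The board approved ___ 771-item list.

a

The indefinite article is chosen by the initial *sound* of the following word, not its spelling.
The number *771* is spoken "seven hundred …", beginning with /ˈsɛvən/ — a consonant sound.
So the article is *a*: The board approved a 771-item list.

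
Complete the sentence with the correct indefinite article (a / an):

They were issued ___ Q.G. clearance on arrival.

The indefinite article is chosen by the initial *sound* of the following word, not its spelling.
The initialism *Q.G.* is read letter by letter; the first letter, Q, is pronounced /kjuː/, which begins with a consonant sound.
So the article is *a*: They were issued a Q.G. clearance on arrival.

a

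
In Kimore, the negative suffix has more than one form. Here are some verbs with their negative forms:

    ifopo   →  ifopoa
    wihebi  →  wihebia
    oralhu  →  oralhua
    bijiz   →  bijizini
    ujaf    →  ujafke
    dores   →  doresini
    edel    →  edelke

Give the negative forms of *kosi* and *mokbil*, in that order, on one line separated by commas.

kosia, mokbilke

The suffix is conditioned by the final sound: -ini when the stem ends in a sibilant (*bijiz*, *dores*); -ke when the stem ends in a non-sibilant consonant (*ujaf*, *edel*); -a when the stem ends in a vowel (*ifopo*, *wihebi*, *oralhu*).
*kosi* — final sound /i/ (a vowel) → -a → *kosia*.
Since the final sound of *mokbil* is /l/ (a non-sibilant consonant), it takes -ke, giving *mokbilke*.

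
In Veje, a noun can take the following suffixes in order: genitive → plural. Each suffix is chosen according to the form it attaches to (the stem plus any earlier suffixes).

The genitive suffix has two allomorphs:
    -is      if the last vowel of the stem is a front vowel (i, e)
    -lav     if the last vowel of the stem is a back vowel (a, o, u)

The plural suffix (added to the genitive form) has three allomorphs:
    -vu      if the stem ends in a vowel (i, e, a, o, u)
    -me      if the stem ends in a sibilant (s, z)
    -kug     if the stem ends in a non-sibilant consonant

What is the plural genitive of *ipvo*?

*ipvo* — last vowel /o/ (a back vowel) → -lav → *ipvolav*.
The final sound of the genitive form *ipvolav* is /v/, which is a non-sibilant consonant, so the plural suffix is -kug, giving *ipvolavkug*.

ipvolavkug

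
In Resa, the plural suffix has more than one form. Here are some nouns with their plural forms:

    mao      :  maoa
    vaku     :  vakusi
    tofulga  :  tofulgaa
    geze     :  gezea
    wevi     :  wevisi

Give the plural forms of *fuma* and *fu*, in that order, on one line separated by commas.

fumaa, fusi

Looking at the last vowel of each stem: -si when the last vowel of the stem is a high vowel (*vaku*, *wevi*); -a when the last vowel of the stem is a non-high vowel (*mao*, *tofulga*, *geze*).
The last vowel of *fuma* is /a/, which is a non-high vowel, so the suffix is -a, giving *fumaa*.
Since the last vowel of *fu* is /u/ (a high vowel), it takes -si, giving *fusi*.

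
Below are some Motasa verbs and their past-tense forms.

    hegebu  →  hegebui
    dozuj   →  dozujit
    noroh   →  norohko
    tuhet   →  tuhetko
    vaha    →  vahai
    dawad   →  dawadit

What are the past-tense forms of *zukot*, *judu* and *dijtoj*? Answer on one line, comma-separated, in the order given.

The alternation tracks the final sound of the stem — -ko when the stem ends in a voiceless consonant (*noroh*, *tuhet*); -it when the stem ends in a voiced consonant (*dozuj*, *dawad*); -i when the stem ends in a vowel (*hegebu*, *vaha*).
The final sound of *zukot* is /t/, which is a voiceless consonant, so the suffix is -ko, giving *zukotko*.
Since the final sound of *judu* is /u/ (a vowel), it takes -i, giving *judui*.
Since the final sound of *dijtoj* is /j/ (a voiced consonant), it takes -it, giving *dijtojit*.

zukotko, judui, dijtojit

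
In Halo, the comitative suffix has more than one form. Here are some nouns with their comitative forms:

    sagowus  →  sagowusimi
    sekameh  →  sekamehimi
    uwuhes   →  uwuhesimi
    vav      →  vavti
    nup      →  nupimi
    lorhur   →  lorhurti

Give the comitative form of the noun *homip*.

Looking at the final consonant of each stem: -imi when the stem ends in a voiceless consonant (*sagowus*, *sekameh*, *uwuhes*, *nup*); -ti when the stem ends in a voiced consonant (*vav*, *lorhur*).
The final consonant of *homip* is /p/, which is voiceless, so the suffix is -imi, giving *homipimi*.

homipimi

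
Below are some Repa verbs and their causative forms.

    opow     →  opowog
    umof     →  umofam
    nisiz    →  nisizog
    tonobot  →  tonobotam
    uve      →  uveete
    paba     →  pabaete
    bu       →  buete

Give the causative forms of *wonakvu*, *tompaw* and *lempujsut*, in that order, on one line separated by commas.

wonakvuete, tompawog, lempujsutam

The pattern is voicing of the final sound: -am when the stem ends in a voiceless consonant (*umof*, *tonobot*); -og when the stem ends in a voiced consonant (*opow*, *nisiz*); -ete when the stem ends in a vowel (*uve*, *paba*, *bu*).
*wonakvu*: final sound = /u/, a vowel → -ete → *wonakvuete*.
*tompaw*: final sound = /w/, a voiced consonant → -og → *tompawog*.
The final sound of *lempujsut* is /t/, which is a voiceless consonant, so the suffix is -am, giving *lempujsutam*.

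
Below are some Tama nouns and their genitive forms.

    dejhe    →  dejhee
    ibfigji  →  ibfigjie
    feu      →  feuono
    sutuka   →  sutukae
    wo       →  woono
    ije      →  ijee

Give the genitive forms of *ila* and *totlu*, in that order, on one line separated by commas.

ilae, totluono

The alternation tracks the last vowel of the stem — -ono when the last vowel of the stem is a rounded vowel (*feu*, *wo*); -e when the last vowel of the stem is an unrounded vowel (*dejhe*, *ibfigji*, *sutuka*, *ije*).
The last vowel of *ila* is /a/, which is an unrounded vowel, so the suffix is -e, giving *ilae*.
The last vowel of *totlu* is /u/, which is a rounded vowel, so the suffix is -ono, giving *totluono*.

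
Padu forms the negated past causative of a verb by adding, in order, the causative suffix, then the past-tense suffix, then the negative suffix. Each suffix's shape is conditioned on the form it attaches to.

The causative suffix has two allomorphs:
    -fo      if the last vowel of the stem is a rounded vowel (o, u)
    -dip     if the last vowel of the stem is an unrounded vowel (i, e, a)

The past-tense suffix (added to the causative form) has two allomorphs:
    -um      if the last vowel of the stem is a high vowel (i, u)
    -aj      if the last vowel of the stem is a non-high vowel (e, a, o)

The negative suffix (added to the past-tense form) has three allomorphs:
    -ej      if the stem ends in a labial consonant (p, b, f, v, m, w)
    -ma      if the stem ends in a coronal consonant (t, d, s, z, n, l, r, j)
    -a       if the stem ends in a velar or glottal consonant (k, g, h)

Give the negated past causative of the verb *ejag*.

*ejag* — last vowel /a/ (an unrounded vowel) → -dip → *ejagdip*.
The causative form *ejagdip*: last vowel = /i/, a high vowel → -um → *ejagdipum*.
The final consonant of the past-tense form *ejagdipum* is /m/, which is labial, so the negative suffix is -ej, giving *ejagdipumej*.

ejagdipumej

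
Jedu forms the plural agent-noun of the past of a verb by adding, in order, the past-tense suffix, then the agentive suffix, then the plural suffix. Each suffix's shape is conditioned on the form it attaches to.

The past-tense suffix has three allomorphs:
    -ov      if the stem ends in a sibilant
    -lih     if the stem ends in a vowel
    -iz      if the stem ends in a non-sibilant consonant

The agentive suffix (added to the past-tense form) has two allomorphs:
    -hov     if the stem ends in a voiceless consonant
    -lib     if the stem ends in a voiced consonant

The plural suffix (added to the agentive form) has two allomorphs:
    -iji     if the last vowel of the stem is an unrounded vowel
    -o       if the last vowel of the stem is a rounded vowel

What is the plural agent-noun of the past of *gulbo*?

Since the final sound of *gulbo* is /o/ (a vowel), it takes -lih, giving *gulbolih*.
The past-tense form *gulbolih* — final consonant /h/ (voiceless) → -hov → *gulbolihhov*.
The agentive form *gulbolihhov* — last vowel /o/ (a rounded vowel) → -o → *gulbolihhovo*.

gulbolihhovo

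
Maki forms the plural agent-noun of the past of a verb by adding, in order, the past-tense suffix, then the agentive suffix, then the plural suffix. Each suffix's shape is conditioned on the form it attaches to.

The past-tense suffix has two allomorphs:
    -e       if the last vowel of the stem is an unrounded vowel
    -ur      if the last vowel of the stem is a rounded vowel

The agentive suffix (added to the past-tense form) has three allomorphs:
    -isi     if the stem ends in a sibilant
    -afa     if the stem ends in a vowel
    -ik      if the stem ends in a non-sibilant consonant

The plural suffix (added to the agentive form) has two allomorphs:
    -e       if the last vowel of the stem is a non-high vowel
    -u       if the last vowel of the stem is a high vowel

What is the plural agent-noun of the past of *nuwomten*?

nuwomteneafae

*nuwomten* — last vowel /e/ (an unrounded vowel) → -e → *nuwomtene*.
The final sound of the past-tense form *nuwomtene* is /e/, which is a vowel, so the agentive suffix is -afa, giving *nuwomteneafa*.
The agentive form *nuwomteneafa*: last vowel = /a/, a non-high vowel → -e → *nuwomteneafae*.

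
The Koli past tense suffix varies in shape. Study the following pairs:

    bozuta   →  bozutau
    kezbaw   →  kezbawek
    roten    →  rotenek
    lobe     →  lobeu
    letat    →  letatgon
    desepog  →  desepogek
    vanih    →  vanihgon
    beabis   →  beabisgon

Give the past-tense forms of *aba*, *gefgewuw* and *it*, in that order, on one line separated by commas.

abau, gefgewuwek, itgon

The pattern is voicing of the final sound: -gon when the stem ends in a voiceless consonant (*letat*, *vanih*, *beabis*); -ek when the stem ends in a voiced consonant (*kezbaw*, *roten*, *desepog*); -u when the stem ends in a vowel (*bozuta*, *lobe*).
*aba*: final sound = /a/, a vowel → -u → *abau*.
The final sound of *gefgewuw* is /w/, which is a voiced consonant, so the suffix is -ek, giving *gefgewuwek*.
The final sound of *it* is /t/, which is a voiceless consonant, so the suffix is -gon, giving *itgon*.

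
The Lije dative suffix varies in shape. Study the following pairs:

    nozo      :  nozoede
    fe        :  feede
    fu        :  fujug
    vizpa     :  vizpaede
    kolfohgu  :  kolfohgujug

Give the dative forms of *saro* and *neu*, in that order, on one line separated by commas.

saroede, neujug

The alternation tracks the last vowel of the stem — -jug when the last vowel of the stem is a high vowel (*fu*, *kolfohgu*); -ede when the last vowel of the stem is a non-high vowel (*nozo*, *fe*, *vizpa*).
*saro*: last vowel = /o/, a non-high vowel → -ede → *saroede*.
*neu*: last vowel = /u/, a high vowel → -jug → *neujug*.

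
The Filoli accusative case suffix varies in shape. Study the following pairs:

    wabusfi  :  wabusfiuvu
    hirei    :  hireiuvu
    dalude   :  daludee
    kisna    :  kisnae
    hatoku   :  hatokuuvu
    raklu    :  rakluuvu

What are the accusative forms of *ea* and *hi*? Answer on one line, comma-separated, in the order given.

The pattern is height harmony: -uvu when the last vowel of the stem is a high vowel (*wabusfi*, *hirei*, *hatoku*, *raklu*); -e when the last vowel of the stem is a non-high vowel (*dalude*, *kisna*).
*ea*: last vowel = /a/, a non-high vowel → -e → *eae*.
The last vowel of *hi* is /i/, which is a high vowel, so the suffix is -uvu, giving *hiuvu*.

eae, hiuvu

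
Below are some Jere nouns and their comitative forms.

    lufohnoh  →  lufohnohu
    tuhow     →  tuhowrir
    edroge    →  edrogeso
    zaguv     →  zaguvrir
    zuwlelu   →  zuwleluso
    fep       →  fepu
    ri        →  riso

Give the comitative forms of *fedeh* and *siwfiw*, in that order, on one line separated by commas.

The alternation tracks the final sound of the stem — -u when the stem ends in a voiceless consonant (*lufohnoh*, *fep*); -rir when the stem ends in a voiced consonant (*tuhow*, *zaguv*); -so when the stem ends in a vowel (*edroge*, *zuwlelu*, *ri*).
The final sound of *fedeh* is /h/, which is a voiceless consonant, so the suffix is -u, giving *fedehu*.
Since the final sound of *siwfiw* is /w/ (a voiced consonant), it takes -rir, giving *siwfiwrir*.

fedehu, siwfiwrir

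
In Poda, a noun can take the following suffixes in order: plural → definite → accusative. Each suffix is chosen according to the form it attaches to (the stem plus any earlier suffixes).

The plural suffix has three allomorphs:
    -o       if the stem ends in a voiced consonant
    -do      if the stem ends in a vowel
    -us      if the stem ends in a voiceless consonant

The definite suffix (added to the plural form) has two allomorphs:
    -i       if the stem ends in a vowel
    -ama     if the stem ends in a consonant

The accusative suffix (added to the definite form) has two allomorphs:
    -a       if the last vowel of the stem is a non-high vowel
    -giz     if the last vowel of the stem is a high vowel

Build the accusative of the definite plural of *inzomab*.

*inzomab*: final sound = /b/, a voiced consonant → -o → *inzomabo*.
The plural form *inzomabo*: final sound = /o/, a vowel → -i → *inzomaboi*.
The last vowel of the definite form *inzomaboi* is /i/, which is a high vowel, so the accusative suffix is -giz, giving *inzomaboigiz*.

inzomaboigiz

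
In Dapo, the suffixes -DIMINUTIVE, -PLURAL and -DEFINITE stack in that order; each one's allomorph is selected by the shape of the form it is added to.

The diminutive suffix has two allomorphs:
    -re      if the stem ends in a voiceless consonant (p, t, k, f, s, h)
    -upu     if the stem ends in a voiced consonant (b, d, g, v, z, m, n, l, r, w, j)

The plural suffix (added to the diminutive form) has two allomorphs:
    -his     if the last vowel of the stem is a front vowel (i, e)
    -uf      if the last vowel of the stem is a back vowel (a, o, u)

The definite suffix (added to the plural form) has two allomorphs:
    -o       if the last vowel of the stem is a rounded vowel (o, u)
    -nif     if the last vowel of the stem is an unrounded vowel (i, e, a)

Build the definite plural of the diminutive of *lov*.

*lov* — final consonant /v/ (voiced) → -upu → *lovupu*.
Since the last vowel of the diminutive form *lovupu* is /u/ (a back vowel), it takes -uf, giving *lovupuuf*.
The plural form *lovupuuf*: last vowel = /u/, a rounded vowel → -o → *lovupuufo*.

lovupuufo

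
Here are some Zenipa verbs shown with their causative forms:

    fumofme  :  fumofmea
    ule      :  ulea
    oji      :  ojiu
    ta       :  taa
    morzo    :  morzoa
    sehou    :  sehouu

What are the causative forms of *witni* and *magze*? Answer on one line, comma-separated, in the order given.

The alternation tracks the last vowel of the stem — -u when the last vowel of the stem is a high vowel (*oji*, *sehou*); -a when the last vowel of the stem is a non-high vowel (*fumofme*, *ule*, *ta*, *morzo*).
The last vowel of *witni* is /i/, which is a high vowel, so the suffix is -u, giving *witniu*.
The last vowel of *magze* is /e/, which is a non-high vowel, so the suffix is -a, giving *magzea*.

witniu, magzea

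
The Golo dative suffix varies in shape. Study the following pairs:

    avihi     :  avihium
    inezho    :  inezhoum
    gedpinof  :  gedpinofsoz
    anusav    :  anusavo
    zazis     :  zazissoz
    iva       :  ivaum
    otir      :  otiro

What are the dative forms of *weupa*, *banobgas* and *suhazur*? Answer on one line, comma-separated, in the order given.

Looking at the final sound of each stem: -soz when the stem ends in a voiceless consonant (*gedpinof*, *zazis*); -o when the stem ends in a voiced consonant (*anusav*, *otir*); -um when the stem ends in a vowel (*avihi*, *inezho*, *iva*).
The final sound of *weupa* is /a/, which is a vowel, so the suffix is -um, giving *weupaum*.
Since the final sound of *banobgas* is /s/ (a voiceless consonant), it takes -soz, giving *banobgassoz*.
The final sound of *suhazur* is /r/, which is a voiced consonant, so the suffix is -o, giving *suhazuro*.

weupaum, banobgassoz, suhazuro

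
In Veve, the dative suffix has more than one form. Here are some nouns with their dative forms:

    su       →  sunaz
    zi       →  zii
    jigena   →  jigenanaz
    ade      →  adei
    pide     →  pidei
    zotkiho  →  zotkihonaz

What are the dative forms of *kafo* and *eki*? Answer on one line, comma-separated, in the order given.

The pattern is front/back vowel harmony: -i when the last vowel of the stem is a front vowel (*zi*, *ade*, *pide*); -naz when the last vowel of the stem is a back vowel (*su*, *jigena*, *zotkiho*).
The last vowel of *kafo* is /o/, which is a back vowel, so the suffix is -naz, giving *kafonaz*.
The last vowel of *eki* is /i/, which is a front vowel, so the suffix is -i, giving *ekii*.

kafonaz, ekii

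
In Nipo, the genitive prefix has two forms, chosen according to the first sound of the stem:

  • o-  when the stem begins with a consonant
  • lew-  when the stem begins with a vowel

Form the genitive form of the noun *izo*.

*izo*: first sound = /i/, a vowel → lew- → *lewizo*.

lewizo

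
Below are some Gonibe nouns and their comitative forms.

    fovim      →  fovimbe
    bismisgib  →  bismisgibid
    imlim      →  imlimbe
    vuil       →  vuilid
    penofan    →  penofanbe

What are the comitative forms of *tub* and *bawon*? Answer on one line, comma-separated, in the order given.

tubid, bawonbe

Looking at the final consonant of each stem: -be when the stem ends in a nasal (*fovim*, *imlim*, *penofan*); -id when the stem ends in a non-nasal consonant (*bismisgib*, *vuil*).
*tub* — final consonant /b/ (non-nasal) → -id → *tubid*.
The final consonant of *bawon* is /n/, which is a nasal, so the suffix is -be, giving *bawonbe*.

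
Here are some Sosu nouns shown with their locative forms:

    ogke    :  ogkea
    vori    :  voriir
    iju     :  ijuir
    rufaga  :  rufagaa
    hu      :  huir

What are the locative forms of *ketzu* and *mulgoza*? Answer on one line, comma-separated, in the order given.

The suffix is conditioned by the last vowel: -ir when the last vowel of the stem is a high vowel (*vori*, *iju*, *hu*); -a when the last vowel of the stem is a non-high vowel (*ogke*, *rufaga*).
The last vowel of *ketzu* is /u/, which is a high vowel, so the suffix is -ir, giving *ketzuir*.
The last vowel of *mulgoza* is /a/, which is a non-high vowel, so the suffix is -a, giving *mulgozaa*.

ketzuir, mulgozaa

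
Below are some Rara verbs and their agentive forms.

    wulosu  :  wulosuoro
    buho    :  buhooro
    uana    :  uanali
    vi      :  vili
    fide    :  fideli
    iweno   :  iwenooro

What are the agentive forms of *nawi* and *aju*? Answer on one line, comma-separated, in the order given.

nawili, ajuoro

The pattern is rounding harmony: -oro when the last vowel of the stem is a rounded vowel (*wulosu*, *buho*, *iweno*); -li when the last vowel of the stem is an unrounded vowel (*uana*, *vi*, *fide*).
*nawi*: last vowel = /i/, an unrounded vowel → -li → *nawili*.
*aju*: last vowel = /u/, a rounded vowel → -oro → *ajuoro*.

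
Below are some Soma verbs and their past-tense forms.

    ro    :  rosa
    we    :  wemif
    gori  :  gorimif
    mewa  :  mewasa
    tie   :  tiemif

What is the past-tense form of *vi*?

The suffix is conditioned by the last vowel: -mif when the last vowel of the stem is a front vowel (*we*, *gori*, *tie*); -sa when the last vowel of the stem is a back vowel (*ro*, *mewa*).
Since the last vowel of *vi* is /i/ (a front vowel), it takes -mif, giving *vimif*.

vimif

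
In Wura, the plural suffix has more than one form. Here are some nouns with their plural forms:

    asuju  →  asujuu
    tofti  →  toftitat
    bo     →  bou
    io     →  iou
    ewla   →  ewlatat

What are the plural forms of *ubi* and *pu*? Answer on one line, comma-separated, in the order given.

ubitat, puu

The alternation tracks the last vowel of the stem — -u when the last vowel of the stem is a rounded vowel (*asuju*, *bo*, *io*); -tat when the last vowel of the stem is an unrounded vowel (*tofti*, *ewla*).
Since the last vowel of *ubi* is /i/ (an unrounded vowel), it takes -tat, giving *ubitat*.
Since the last vowel of *pu* is /u/ (a rounded vowel), it takes -u, giving *puu*.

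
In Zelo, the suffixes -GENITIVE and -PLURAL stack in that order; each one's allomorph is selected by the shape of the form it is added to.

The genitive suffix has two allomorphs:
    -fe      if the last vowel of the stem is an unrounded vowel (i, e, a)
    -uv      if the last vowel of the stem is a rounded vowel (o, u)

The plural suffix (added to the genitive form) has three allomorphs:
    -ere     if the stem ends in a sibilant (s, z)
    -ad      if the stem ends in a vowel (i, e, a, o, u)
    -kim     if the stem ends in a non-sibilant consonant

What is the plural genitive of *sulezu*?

*sulezu*: last vowel = /u/, a rounded vowel → -uv → *sulezuuv*.
The final sound of the genitive form *sulezuuv* is /v/, which is a non-sibilant consonant, so the plural suffix is -kim, giving *sulezuuvkim*.

sulezuuvkim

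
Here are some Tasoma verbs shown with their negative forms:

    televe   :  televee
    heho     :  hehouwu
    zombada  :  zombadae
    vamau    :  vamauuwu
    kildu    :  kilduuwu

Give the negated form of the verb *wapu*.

wapuuwu

The suffix is conditioned by the last vowel: -uwu when the last vowel of the stem is a rounded vowel (*heho*, *vamau*, *kildu*); -e when the last vowel of the stem is an unrounded vowel (*televe*, *zombada*).
*wapu*: last vowel = /u/, a rounded vowel → -uwu → *wapuuwu*.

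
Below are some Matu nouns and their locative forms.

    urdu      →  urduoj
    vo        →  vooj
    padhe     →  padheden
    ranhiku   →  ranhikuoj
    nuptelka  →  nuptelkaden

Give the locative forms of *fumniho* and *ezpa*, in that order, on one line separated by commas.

The alternation tracks the last vowel of the stem — -oj when the last vowel of the stem is a rounded vowel (*urdu*, *vo*, *ranhiku*); -den when the last vowel of the stem is an unrounded vowel (*padhe*, *nuptelka*).
The last vowel of *fumniho* is /o/, which is a rounded vowel, so the suffix is -oj, giving *fumnihooj*.
*ezpa* — last vowel /a/ (an unrounded vowel) → -den → *ezpaden*.

fumnihooj, ezpaden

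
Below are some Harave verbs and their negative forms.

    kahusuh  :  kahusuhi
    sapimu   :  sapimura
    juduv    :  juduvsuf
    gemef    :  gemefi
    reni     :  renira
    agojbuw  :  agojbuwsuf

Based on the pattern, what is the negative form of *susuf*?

susufi

Looking at the final sound of each stem: -i when the stem ends in a voiceless consonant (*kahusuh*, *gemef*); -suf when the stem ends in a voiced consonant (*juduv*, *agojbuw*); -ra when the stem ends in a vowel (*sapimu*, *reni*).
*susuf* — final sound /f/ (a voiceless consonant) → -i → *susufi*.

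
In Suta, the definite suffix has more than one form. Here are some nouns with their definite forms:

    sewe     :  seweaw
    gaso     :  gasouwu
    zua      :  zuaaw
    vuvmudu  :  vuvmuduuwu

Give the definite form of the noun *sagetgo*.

sagetgouwu

The alternation tracks the last vowel of the stem — -uwu when the last vowel of the stem is a rounded vowel (*gaso*, *vuvmudu*); -aw when the last vowel of the stem is an unrounded vowel (*sewe*, *zua*).
Since the last vowel of *sagetgo* is /o/ (a rounded vowel), it takes -uwu, giving *sagetgouwu*.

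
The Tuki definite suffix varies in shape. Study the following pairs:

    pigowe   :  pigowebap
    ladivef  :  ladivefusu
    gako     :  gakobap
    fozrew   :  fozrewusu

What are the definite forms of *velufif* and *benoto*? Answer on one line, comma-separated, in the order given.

Looking at the final sound of each stem: -usu when the stem ends in a consonant (*ladivef*, *fozrew*); -bap when the stem ends in a vowel (*pigowe*, *gako*).
*velufif* — final sound /f/ (a consonant) → -usu → *velufifusu*.
*benoto* — final sound /o/ (a vowel) → -bap → *benotobap*.

velufifusu, benotobap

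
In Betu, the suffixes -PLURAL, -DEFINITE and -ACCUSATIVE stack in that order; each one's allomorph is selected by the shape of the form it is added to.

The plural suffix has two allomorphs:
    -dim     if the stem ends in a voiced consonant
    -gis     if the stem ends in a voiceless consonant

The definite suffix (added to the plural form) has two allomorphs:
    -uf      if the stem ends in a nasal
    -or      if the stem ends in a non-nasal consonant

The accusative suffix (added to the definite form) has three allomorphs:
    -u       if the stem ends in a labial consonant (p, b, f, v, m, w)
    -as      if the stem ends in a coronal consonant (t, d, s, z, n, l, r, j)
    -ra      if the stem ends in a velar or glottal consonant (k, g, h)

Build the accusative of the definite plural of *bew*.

bewdimufu

The final consonant of *bew* is /w/, which is voiced, so the plural suffix is -dim, giving *bewdim*.
The final consonant of the plural form *bewdim* is /m/, which is a nasal, so the definite suffix is -uf, giving *bewdimuf*.
Since the final consonant of the definite form *bewdimuf* is /f/ (labial), it takes -u, giving *bewdimufu*.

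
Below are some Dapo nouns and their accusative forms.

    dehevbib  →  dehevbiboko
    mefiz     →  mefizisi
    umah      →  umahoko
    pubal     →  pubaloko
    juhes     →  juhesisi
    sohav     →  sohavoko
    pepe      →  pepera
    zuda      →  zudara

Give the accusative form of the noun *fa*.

fara

The suffix is conditioned by the final sound: -isi when the stem ends in a sibilant (*mefiz*, *juhes*); -oko when the stem ends in a non-sibilant consonant (*dehevbib*, *umah*, *pubal*, *sohav*); -ra when the stem ends in a vowel (*pepe*, *zuda*).
The final sound of *fa* is /a/, which is a vowel, so the suffix is -ra, giving *fara*.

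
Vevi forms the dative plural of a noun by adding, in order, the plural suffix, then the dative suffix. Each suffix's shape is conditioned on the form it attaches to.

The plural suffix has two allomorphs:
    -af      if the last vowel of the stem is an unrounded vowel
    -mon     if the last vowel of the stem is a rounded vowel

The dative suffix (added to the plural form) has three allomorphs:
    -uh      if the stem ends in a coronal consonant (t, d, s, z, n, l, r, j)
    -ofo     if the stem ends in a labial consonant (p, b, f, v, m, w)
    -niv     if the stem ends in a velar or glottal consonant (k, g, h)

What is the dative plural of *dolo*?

dolomonuh

*dolo*: last vowel = /o/, a rounded vowel → -mon → *dolomon*.
The final consonant of the plural form *dolomon* is /n/, which is coronal, so the dative suffix is -uh, giving *dolomonuh*.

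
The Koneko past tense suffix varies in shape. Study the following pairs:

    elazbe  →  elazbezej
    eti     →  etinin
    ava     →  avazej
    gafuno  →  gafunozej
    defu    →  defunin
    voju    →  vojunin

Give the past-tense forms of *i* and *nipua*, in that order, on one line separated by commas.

inin, nipuazej

The suffix is conditioned by the last vowel: -nin when the last vowel of the stem is a high vowel (*eti*, *defu*, *voju*); -zej when the last vowel of the stem is a non-high vowel (*elazbe*, *ava*, *gafuno*).
*i* — last vowel /i/ (a high vowel) → -nin → *inin*.
The last vowel of *nipua* is /a/, which is a non-high vowel, so the suffix is -zej, giving *nipuazej*.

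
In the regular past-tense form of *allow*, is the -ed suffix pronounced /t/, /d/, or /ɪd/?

/d/

The stem *allow* ends in a voiced sound other than /d/.
The -ed suffix is realized as /ɪd/ after /t, d/; as /t/ after other voiceless consonants; and as /d/ after other voiced sounds.
So -ed on *allow* is pronounced /d/.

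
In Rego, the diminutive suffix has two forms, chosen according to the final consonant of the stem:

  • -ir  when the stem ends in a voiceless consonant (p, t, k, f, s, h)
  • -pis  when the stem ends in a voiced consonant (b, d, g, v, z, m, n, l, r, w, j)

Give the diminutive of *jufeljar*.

jufeljarpis

The final consonant of *jufeljar* is /r/, which is voiced, so the suffix is -pis, giving *jufeljarpis*.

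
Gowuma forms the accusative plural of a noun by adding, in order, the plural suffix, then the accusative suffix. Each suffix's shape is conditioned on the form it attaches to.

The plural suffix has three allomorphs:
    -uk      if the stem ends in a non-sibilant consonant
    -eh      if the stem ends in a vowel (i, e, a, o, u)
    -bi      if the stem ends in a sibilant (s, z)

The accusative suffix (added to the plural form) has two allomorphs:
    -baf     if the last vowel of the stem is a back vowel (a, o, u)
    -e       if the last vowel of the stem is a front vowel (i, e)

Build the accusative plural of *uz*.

Since the final sound of *uz* is /z/ (a sibilant), it takes -bi, giving *uzbi*.
Since the last vowel of the plural form *uzbi* is /i/ (a front vowel), it takes -e, giving *uzbie*.

uzbie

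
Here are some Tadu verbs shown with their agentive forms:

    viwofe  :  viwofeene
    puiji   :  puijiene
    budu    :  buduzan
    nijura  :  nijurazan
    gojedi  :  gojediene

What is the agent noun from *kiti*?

kitiene

The suffix is conditioned by the last vowel: -ene when the last vowel of the stem is a front vowel (*viwofe*, *puiji*, *gojedi*); -zan when the last vowel of the stem is a back vowel (*budu*, *nijura*).
*kiti*: last vowel = /i/, a front vowel → -ene → *kitiene*.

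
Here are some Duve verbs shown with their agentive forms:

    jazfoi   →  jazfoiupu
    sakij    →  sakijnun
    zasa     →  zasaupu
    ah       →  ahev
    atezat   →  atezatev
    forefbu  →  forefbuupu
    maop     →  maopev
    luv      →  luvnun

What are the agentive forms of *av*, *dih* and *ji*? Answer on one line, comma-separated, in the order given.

avnun, dihev, jiupu

The suffix is conditioned by the final sound: -ev when the stem ends in a voiceless consonant (*ah*, *atezat*, *maop*); -nun when the stem ends in a voiced consonant (*sakij*, *luv*); -upu when the stem ends in a vowel (*jazfoi*, *zasa*, *forefbu*).
Since the final sound of *av* is /v/ (a voiced consonant), it takes -nun, giving *avnun*.
*dih*: final sound = /h/, a voiceless consonant → -ev → *dihev*.
*ji* — final sound /i/ (a vowel) → -upu → *jiupu*.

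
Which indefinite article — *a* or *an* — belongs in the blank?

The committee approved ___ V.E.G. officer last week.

The indefinite article is chosen by the initial *sound* of the following word, not its spelling.
The initialism *V.E.G.* is read letter by letter; the first letter, V, is pronounced /viː/, which begins with a consonant sound.
So the article is *a*: The committee approved a V.E.G. officer last week.

a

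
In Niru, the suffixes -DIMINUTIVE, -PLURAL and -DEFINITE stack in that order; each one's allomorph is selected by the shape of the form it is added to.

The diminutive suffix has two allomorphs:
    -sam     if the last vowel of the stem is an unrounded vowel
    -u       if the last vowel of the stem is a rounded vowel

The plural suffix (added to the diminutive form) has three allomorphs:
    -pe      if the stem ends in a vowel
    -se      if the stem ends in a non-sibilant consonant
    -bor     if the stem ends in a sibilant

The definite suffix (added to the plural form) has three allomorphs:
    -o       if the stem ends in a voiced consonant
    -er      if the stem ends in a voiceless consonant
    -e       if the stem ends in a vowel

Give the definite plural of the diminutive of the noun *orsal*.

orsalsamsee

Since the last vowel of *orsal* is /a/ (an unrounded vowel), it takes -sam, giving *orsalsam*.
The final sound of the diminutive form *orsalsam* is /m/, which is a non-sibilant consonant, so the plural suffix is -se, giving *orsalsamse*.
The final sound of the plural form *orsalsamse* is /e/, which is a vowel, so the definite suffix is -e, giving *orsalsamsee*.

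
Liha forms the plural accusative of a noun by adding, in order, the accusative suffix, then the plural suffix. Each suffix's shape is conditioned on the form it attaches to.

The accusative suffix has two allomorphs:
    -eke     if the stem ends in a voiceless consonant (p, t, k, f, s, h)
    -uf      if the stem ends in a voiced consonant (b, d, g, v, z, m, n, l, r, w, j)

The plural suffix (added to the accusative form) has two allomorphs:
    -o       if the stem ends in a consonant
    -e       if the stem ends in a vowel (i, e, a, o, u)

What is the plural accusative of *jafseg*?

jafsegufo

*jafseg*: final consonant = /g/, voiced → -uf → *jafseguf*.
The accusative form *jafseguf* — final sound /f/ (a consonant) → -o → *jafsegufo*.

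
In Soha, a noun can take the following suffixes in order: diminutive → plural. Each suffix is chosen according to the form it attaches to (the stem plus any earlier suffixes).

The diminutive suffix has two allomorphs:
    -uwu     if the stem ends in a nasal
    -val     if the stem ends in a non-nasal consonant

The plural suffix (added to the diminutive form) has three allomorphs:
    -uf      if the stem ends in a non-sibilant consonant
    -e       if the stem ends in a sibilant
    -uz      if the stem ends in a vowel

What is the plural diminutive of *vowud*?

The final consonant of *vowud* is /d/, which is non-nasal, so the diminutive suffix is -val, giving *vowudval*.
The final sound of the diminutive form *vowudval* is /l/, which is a non-sibilant consonant, so the plural suffix is -uf, giving *vowudvaluf*.

vowudvaluf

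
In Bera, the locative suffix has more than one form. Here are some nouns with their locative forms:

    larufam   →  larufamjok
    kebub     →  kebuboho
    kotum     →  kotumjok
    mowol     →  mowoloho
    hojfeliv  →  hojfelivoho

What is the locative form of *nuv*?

The pattern is nasality of the final consonant: -jok when the stem ends in a nasal (*larufam*, *kotum*); -oho when the stem ends in a non-nasal consonant (*kebub*, *mowol*, *hojfeliv*).
*nuv*: final consonant = /v/, non-nasal → -oho → *nuvoho*.

nuvoho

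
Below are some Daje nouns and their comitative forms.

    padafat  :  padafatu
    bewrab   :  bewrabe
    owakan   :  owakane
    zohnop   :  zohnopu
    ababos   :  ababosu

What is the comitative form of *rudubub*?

rudubube

The pattern is voicing of the final consonant: -u when the stem ends in a voiceless consonant (*padafat*, *zohnop*, *ababos*); -e when the stem ends in a voiced consonant (*bewrab*, *owakan*).
*rudubub* — final consonant /b/ (voiced) → -e → *rudubube*.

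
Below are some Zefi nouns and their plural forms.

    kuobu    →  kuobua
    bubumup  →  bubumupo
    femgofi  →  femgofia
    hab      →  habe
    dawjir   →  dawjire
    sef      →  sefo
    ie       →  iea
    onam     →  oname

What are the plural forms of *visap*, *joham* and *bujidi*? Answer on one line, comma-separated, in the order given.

visapo, johame, bujidia

Looking at the final sound of each stem: -o when the stem ends in a voiceless consonant (*bubumup*, *sef*); -e when the stem ends in a voiced consonant (*hab*, *dawjir*, *onam*); -a when the stem ends in a vowel (*kuobu*, *femgofi*, *ie*).
Since the final sound of *visap* is /p/ (a voiceless consonant), it takes -o, giving *visapo*.
*joham*: final sound = /m/, a voiced consonant → -e → *johame*.
*bujidi* — final sound /i/ (a vowel) → -a → *bujidia*.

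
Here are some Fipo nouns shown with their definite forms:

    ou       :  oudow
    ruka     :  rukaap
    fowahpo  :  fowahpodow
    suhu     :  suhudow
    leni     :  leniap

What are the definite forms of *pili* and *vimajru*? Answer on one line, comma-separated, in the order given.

piliap, vimajrudow

The suffix is conditioned by the last vowel: -dow when the last vowel of the stem is a rounded vowel (*ou*, *fowahpo*, *suhu*); -ap when the last vowel of the stem is an unrounded vowel (*ruka*, *leni*).
Since the last vowel of *pili* is /i/ (an unrounded vowel), it takes -ap, giving *piliap*.
*vimajru*: last vowel = /u/, a rounded vowel → -dow → *vimajrudow*.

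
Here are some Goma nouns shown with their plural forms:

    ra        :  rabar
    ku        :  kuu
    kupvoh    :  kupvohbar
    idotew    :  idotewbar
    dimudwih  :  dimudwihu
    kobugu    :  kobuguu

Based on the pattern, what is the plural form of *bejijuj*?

The suffix is conditioned by the last vowel: -u when the last vowel of the stem is a high vowel (*ku*, *dimudwih*, *kobugu*); -bar when the last vowel of the stem is a non-high vowel (*ra*, *kupvoh*, *idotew*).
The last vowel of *bejijuj* is /u/, which is a high vowel, so the suffix is -u, giving *bejijuju*.

bejijuju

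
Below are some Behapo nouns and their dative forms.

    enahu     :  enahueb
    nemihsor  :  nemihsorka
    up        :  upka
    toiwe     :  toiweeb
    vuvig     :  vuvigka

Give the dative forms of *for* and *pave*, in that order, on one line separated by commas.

The alternation tracks the final sound of the stem — -ka when the stem ends in a consonant (*nemihsor*, *up*, *vuvig*); -eb when the stem ends in a vowel (*enahu*, *toiwe*).
*for* — final sound /r/ (a consonant) → -ka → *forka*.
*pave*: final sound = /e/, a vowel → -eb → *paveeb*.

forka, paveeb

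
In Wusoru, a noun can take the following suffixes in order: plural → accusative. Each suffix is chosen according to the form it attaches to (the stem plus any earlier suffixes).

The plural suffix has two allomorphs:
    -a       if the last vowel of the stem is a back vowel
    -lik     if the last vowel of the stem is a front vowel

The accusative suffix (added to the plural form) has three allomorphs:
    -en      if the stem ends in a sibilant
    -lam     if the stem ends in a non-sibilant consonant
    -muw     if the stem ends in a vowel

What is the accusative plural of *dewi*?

dewiliklam

*dewi* — last vowel /i/ (a front vowel) → -lik → *dewilik*.
The final sound of the plural form *dewilik* is /k/, which is a non-sibilant consonant, so the accusative suffix is -lam, giving *dewiliklam*.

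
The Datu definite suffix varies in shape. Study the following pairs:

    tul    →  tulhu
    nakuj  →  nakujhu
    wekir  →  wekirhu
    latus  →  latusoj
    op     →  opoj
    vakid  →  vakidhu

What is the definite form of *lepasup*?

lepasupoj

The pattern is voicing of the final consonant: -oj when the stem ends in a voiceless consonant (*latus*, *op*); -hu when the stem ends in a voiced consonant (*tul*, *nakuj*, *wekir*, *vakid*).
*lepasup* — final consonant /p/ (voiceless) → -oj → *lepasupoj*.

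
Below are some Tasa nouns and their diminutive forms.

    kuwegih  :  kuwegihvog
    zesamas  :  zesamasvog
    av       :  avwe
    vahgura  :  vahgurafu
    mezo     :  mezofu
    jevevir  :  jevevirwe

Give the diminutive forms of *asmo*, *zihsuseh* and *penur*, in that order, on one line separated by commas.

The suffix is conditioned by the final sound: -vog when the stem ends in a voiceless consonant (*kuwegih*, *zesamas*); -we when the stem ends in a voiced consonant (*av*, *jevevir*); -fu when the stem ends in a vowel (*vahgura*, *mezo*).
Since the final sound of *asmo* is /o/ (a vowel), it takes -fu, giving *asmofu*.
*zihsuseh* — final sound /h/ (a voiceless consonant) → -vog → *zihsusehvog*.
The final sound of *penur* is /r/, which is a voiced consonant, so the suffix is -we, giving *penurwe*.

asmofu, zihsusehvog, penurwe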